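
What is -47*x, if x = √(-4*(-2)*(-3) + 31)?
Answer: -47*√7 ≈ -124.35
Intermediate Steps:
x = √7 (x = √(8*(-3) + 31) = √(-24 + 31) = √7 ≈ 2.6458)
-47*x = -47*√7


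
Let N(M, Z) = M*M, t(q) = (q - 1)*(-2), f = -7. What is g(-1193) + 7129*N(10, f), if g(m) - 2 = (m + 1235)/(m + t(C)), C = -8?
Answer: 837659808/1175 ≈ 7.1290e+5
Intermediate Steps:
t(q) = 2 - 2*q (t(q) = (-1 + q)*(-2) = 2 - 2*q)
g(m) = 2 + (1235 + m)/(18 + m) (g(m) = 2 + (m + 1235)/(m + (2 - 2*(-8))) = 2 + (1235 + m)/(m + (2 + 16)) = 2 + (1235 + m)/(m + 18) = 2 + (1235 + m)/(18 + m))
N(M, Z) = M²
g(-1193) + 7129*N(10, f) = (1271 + 3*(-1193))/(18 - 1193) + 7129*10² = (1271 - 3579)/(-1175) + 7129*100 = -1/1175*(-2308) + 712900 = 2308/1175 + 712900 = 837659808/1175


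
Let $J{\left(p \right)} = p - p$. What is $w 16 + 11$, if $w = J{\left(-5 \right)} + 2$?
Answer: $43$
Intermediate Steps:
$J{\left(p \right)} = 0$
$w = 2$ ($w = 0 + 2 = 2$)
$w 16 + 11 = 2 \cdot 16 + 11 = 32 + 11 = 43$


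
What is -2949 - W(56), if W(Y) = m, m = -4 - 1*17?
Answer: -2928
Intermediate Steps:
m = -21 (m = -4 - 17 = -21)
W(Y) = -21
-2949 - W(56) = -2949 - 1*(-21) = -2949 + 21 = -2928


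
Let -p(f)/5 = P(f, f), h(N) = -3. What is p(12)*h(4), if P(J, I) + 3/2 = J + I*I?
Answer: 4635/2 ≈ 2317.5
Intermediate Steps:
P(J, I) = -3/2 + J + I² (P(J, I) = -3/2 + (J + I*I) = -3/2 + (J + I²) = -3/2 + J + I²)
p(f) = 15/2 - 5*f - 5*f² (p(f) = -5*(-3/2 + f + f²) = 15/2 - 5*f - 5*f²)
p(12)*h(4) = (15/2 - 5*12 - 5*12²)*(-3) = (15/2 - 60 - 5*144)*(-3) = (15/2 - 60 - 720)*(-3) = -1545/2*(-3) = 4635/2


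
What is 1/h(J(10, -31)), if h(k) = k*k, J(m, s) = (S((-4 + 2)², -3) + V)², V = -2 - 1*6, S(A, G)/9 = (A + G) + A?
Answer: 1/1874161 ≈ 5.3357e-7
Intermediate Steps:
S(A, G) = 9*G + 18*A (S(A, G) = 9*((A + G) + A) = 9*(G + 2*A) = 9*G + 18*A)
V = -8 (V = -2 - 6 = -8)
J(m, s) = 1369 (J(m, s) = ((9*(-3) + 18*(-4 + 2)²) - 8)² = ((-27 + 18*(-2)²) - 8)² = ((-27 + 18*4) - 8)² = ((-27 + 72) - 8)² = (45 - 8)² = 37² = 1369)
h(k) = k²
1/h(J(10, -31)) = 1/(1369²) = 1/1874161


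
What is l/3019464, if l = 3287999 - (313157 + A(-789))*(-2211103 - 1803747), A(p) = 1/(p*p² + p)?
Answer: 38596178690579015837/92691856507257 ≈ 4.1639e+5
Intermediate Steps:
A(p) = 1/(p + p³) (A(p) = 1/(p³ + p) = 1/(p + p³))
l = 308769429524632126696/245584929 (l = 3287999 - (313157 + 1/(-789 + (-789)³))*(-2211103 - 1803747) = 3287999 - (313157 + 1/(-789 - 491169069))*(-4014850) = 3287999 - (313157 + 1/(-491169858))*(-4014850) = 3287999 - (313157 - 1/491169858)*(-4014850) = 3287999 - 153813279221705*(-4014850)/491169858 = 3287999 - 1*(-308768622041631159625/245584929) = 3287999 + 308768622041631159625/245584929 = 308769429524632126696/245584929 ≈ 1.2573e+12)
l/3019464 = (308769429524632126696/245584929)/3019464 = (308769429524632126696/245584929)*(1/3019464) = 38596178690579015837/92691856507257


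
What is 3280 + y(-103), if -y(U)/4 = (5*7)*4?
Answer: 2720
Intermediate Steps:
y(U) = -560 (y(U) = -4*5*7*4 = -140*4 = -4*140 = -560)
3280 + y(-103) = 3280 - 560 = 2720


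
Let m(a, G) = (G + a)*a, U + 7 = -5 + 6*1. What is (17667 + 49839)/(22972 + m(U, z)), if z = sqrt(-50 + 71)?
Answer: 388294512/132341827 + 101259*sqrt(21)/132341827 ≈ 2.9375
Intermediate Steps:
U = -6 (U = -7 + (-5 + 6*1) = -7 + (-5 + 6) = -7 + 1 = -6)
z = sqrt(21) ≈ 4.5826
m(a, G) = a*(G + a)
(17667 + 49839)/(22972 + m(U, z)) = (17667 + 49839)/(22972 - 6*(sqrt(21) - 6)) = 67506/(22972 - 6*(-6 + sqrt(21))) = 67506/(22972 + (36 - 6*sqrt(21))) = 67506/(23008 - 6*sqrt(21))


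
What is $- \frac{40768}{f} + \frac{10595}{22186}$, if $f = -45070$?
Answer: $\frac{690997749}{499961510} \approx 1.3821$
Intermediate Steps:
$- \frac{40768}{f} + \frac{10595}{22186} = - \frac{40768}{-45070} + \frac{10595}{22186} = \left(-40768\right) \left(- \frac{1}{45070}\right) + 10595 \cdot \frac{1}{22186} = \frac{20384}{22535} + \frac{10595}{22186} = \frac{690997749}{499961510}$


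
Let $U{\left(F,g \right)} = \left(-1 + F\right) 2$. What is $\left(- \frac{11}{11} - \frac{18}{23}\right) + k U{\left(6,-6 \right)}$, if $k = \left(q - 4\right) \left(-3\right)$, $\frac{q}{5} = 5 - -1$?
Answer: $- \frac{17981}{23} \approx -781.78$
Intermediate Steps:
$q = 30$ ($q = 5 \left(5 - -1\right) = 5 \left(5 + 1\right) = 5 \cdot 6 = 30$)
$U{\left(F,g \right)} = -2 + 2 F$
$k = -78$ ($k = \left(30 - 4\right) \left(-3\right) = 26 \left(-3\right) = -78$)
$\left(- \frac{11}{11} - \frac{18}{23}\right) + k U{\left(6,-6 \right)} = \left(- \frac{11}{11} - \frac{18}{23}\right) - 78 \left(-2 + 2 \cdot 6\right) = \left(\left(-11\right) \frac{1}{11} - \frac{18}{23}\right) - 78 \left(-2 + 12\right) = \left(-1 - \frac{18}{23}\right) - 780 = - \frac{41}{23} - 780 = - \frac{17981}{23}$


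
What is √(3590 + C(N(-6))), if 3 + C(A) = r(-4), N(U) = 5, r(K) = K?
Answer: √3583 ≈ 59.858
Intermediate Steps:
C(A) = -7 (C(A) = -3 - 4 = -7)
√(3590 + C(N(-6))) = √(3590 - 7) = √3583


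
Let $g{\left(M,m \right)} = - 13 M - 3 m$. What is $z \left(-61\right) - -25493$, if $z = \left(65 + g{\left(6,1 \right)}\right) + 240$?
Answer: $11829$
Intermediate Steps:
$z = 224$ ($z = \left(65 - 81\right) + 240 = -16 + 240 = 224$)
$z \left(-61\right) - -25493 = 224 \left(-61\right) - -25493 = -13664 + 25493 = 11829$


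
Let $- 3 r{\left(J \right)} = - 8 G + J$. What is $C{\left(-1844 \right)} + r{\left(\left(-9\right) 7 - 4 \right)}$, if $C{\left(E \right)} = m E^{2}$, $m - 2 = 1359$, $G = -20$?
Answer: $4627857265$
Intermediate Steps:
$m = 1361$ ($m = 2 + 1359 = 1361$)
$r{\left(J \right)} = - \frac{160}{3} - \frac{J}{3}$ ($r{\left(J \right)} = - \frac{\left(-8\right) \left(-20\right) + J}{3} = - \frac{160 + J}{3} = - \frac{160}{3} - \frac{J}{3}$)
$C{\left(E \right)} = 1361 E^{2}$
$C{\left(-1844 \right)} + r{\left(\left(-9\right) 7 - 4 \right)} = 1361 \left(-1844\right)^{2} - \left(\frac{160}{3} + \frac{\left(-9\right) 7 - 4}{3}\right) = 1361 \cdot 3400336 - \left(\frac{160}{3} + \frac{-63 - 4}{3}\right) = 4627857296 - 31 = 4627857265$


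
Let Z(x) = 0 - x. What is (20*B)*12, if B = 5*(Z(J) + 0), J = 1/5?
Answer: -240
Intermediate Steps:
J = ⅕ ≈ 0.20000
Z(x) = -x
B = -1 (B = 5*(-1*⅕ + 0) = 5*(-⅕ + 0) = 5*(-⅕) = -1)
(20*B)*12 = (20*(-1))*12 = -20*12 = -240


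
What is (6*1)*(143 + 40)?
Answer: 1098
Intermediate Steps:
(6*1)*(143 + 40) = 6*183 = 1098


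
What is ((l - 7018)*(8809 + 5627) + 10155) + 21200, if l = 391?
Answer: -95636017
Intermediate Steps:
((l - 7018)*(8809 + 5627) + 10155) + 21200 = ((391 - 7018)*(8809 + 5627) + 10155) + 21200 = (-6627*14436 + 10155) + 21200 = (-95667372 + 10155) + 21200 = -95657217 + 21200 = -95636017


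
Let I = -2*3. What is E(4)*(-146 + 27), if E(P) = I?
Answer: 714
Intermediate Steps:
I = -6
E(P) = -6
E(4)*(-146 + 27) = -6*(-146 + 27) = -6*(-119) = 714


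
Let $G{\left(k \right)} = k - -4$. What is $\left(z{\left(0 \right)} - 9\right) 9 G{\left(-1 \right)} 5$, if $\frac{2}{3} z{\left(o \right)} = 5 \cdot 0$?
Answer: $-1215$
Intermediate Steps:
$z{\left(o \right)} = 0$ ($z{\left(o \right)} = \frac{3 \cdot 5 \cdot 0}{2} = \frac{3}{2} \cdot 0 = 0$)
$G{\left(k \right)} = 4 + k$ ($G{\left(k \right)} = k + 4 = 4 + k$)
$\left(z{\left(0 \right)} - 9\right) 9 G{\left(-1 \right)} 5 = \left(0 - 9\right) 9 \left(4 - 1\right) 5 = \left(-9\right) 9 \cdot 3 \cdot 5 = \left(-81\right) 15 = -1215$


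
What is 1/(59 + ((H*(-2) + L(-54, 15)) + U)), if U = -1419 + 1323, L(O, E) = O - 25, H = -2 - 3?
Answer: -1/106 ≈ -0.0094340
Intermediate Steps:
H = -5
L(O, E) = -25 + O
U = -96
1/(59 + ((H*(-2) + L(-54, 15)) + U)) = 1/(59 + ((-5*(-2) + (-25 - 54)) - 96)) = 1/(59 + ((10 - 79) - 96)) = 1/(59 + (-69 - 96)) = 1/(59 - 165) = 1/(-106) = -1/106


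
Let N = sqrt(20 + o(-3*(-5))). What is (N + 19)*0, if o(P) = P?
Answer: 0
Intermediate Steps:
N = sqrt(35) (N = sqrt(20 - 3*(-5)) = sqrt(20 + 15) = sqrt(35) ≈ 5.9161)
(N + 19)*0 = (sqrt(35) + 19)*0 = (19 + sqrt(35))*0 = 0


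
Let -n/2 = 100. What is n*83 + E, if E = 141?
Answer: -16459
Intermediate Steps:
n = -200 (n = -2*100 = -200)
n*83 + E = -200*83 + 141 = -16600 + 141 = -16459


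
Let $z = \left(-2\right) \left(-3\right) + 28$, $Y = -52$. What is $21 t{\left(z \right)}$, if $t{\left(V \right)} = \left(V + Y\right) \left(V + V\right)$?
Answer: $-25704$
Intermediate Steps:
$z = 34$ ($z = 6 + 28 = 34$)
$t{\left(V \right)} = 2 V \left(-52 + V\right)$ ($t{\left(V \right)} = \left(V - 52\right) \left(V + V\right) = \left(-52 + V\right) 2 V = 2 V \left(-52 + V\right)$)
$21 t{\left(z \right)} = 21 \cdot 2 \cdot 34 \left(-52 + 34\right) = 21 \cdot 2 \cdot 34 \left(-18\right) = 21 \left(-1224\right) = -25704$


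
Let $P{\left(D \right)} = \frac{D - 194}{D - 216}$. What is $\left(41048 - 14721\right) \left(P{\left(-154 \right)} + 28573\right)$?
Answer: $\frac{139169234533}{185} \approx 7.5227 \cdot 10^{8}$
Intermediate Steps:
$P{\left(D \right)} = \frac{-194 + D}{-216 + D}$
$\left(41048 - 14721\right) \left(P{\left(-154 \right)} + 28573\right) = \left(41048 - 14721\right) \left(\frac{-194 - 154}{-216 - 154} + 28573\right) = 26327 \left(\frac{1}{-370} \left(-348\right) + 28573\right) = 26327 \left(\left(- \frac{1}{370}\right) \left(-348\right) + 28573\right) = 26327 \left(\frac{174}{185} + 28573\right) = 26327 \cdot \frac{5286179}{185} = \frac{139169234533}{185}$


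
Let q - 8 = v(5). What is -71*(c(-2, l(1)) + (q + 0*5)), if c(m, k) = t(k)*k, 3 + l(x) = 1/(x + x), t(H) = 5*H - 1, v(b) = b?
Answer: -13277/4 ≈ -3319.3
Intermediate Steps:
t(H) = -1 + 5*H
q = 13 (q = 8 + 5 = 13)
l(x) = -3 + 1/(2*x) (l(x) = -3 + 1/(x + x) = -3 + 1/(2*x))
c(m, k) = k*(-1 + 5*k) (c(m, k) = (-1 + 5*k)*k = k*(-1 + 5*k))
-71*(c(-2, l(1)) + (q + 0*5)) = -71*((-3 + (½)/1)*(-1 + 5*(-3 + (½)/1)) + (13 + 0*5)) = -71*((-3 + (½)*1)*(-1 + 5*(-3 + (½)*1)) + (13 + 0)) = -71*((-3 + ½)*(-1 + 5*(-3 + ½)) + 13) = -71*(-5*(-1 + 5*(-5/2))/2 + 13) = -71*(-5*(-1 - 25/2)/2 + 13) = -71*(-5/2*(-27/2) + 13) = -71*(135/4 + 13) = -71*187/4 = -13277/4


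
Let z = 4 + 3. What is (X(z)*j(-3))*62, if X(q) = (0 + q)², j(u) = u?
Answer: -9114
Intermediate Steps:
z = 7
X(q) = q²
(X(z)*j(-3))*62 = (7²*(-3))*62 = (49*(-3))*62 = -147*62 = -9114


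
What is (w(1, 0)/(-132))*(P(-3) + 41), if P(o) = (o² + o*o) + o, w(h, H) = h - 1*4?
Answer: 14/11 ≈ 1.2727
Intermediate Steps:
w(h, H) = -4 + h (w(h, H) = h - 4 = -4 + h)
P(o) = o + 2*o² (P(o) = (o² + o²) + o = 2*o² + o = o + 2*o²)
(w(1, 0)/(-132))*(P(-3) + 41) = ((-4 + 1)/(-132))*(-3*(1 + 2*(-3)) + 41) = (-3*(-1/132))*(-3*(1 - 6) + 41) = (-3*(-5) + 41)/44 = (15 + 41)/44 = (1/44)*56 = 14/11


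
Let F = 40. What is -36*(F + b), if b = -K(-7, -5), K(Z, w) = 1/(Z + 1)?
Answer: -1446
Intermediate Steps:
K(Z, w) = 1/(1 + Z)
b = 1/6 (b = -1/(1 - 7) = -1/(-6) = -1*(-1/6) = 1/6 ≈ 0.16667)
-36*(F + b) = -36*(40 + 1/6) = -36*241/6 = -1446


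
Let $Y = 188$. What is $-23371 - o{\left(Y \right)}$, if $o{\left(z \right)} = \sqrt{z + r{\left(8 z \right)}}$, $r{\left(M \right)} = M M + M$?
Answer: $-23371 - 2 \sqrt{565927} \approx -24876.0$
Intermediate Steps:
$r{\left(M \right)} = M + M^{2}$ ($r{\left(M \right)} = M^{2} + M = M + M^{2}$)
$o{\left(z \right)} = \sqrt{z + 8 z \left(1 + 8 z\right)}$
$-23371 - o{\left(Y \right)} = -23371 - \sqrt{188 \left(9 + 64 \cdot 188\right)} = -23371 - \sqrt{188 \left(9 + 12032\right)} = -23371 - \sqrt{188 \cdot 12041} = -23371 - \sqrt{2263708} = -23371 - 2 \sqrt{565927}$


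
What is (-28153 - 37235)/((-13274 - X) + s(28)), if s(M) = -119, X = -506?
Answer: 65388/12887 ≈ 5.0740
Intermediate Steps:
(-28153 - 37235)/((-13274 - X) + s(28)) = (-28153 - 37235)/((-13274 - 1*(-506)) - 119) = -65388/((-13274 + 506) - 119) = -65388/(-12768 - 119) = -65388/(-12887) = -65388*(-1/12887) = 65388/12887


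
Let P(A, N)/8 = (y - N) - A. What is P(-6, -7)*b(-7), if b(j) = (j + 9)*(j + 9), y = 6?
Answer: 608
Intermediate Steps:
b(j) = (9 + j)**2 (b(j) = (9 + j)*(9 + j) = (9 + j)**2)
P(A, N) = 48 - 8*A - 8*N (P(A, N) = 8*((6 - N) - A) = 8*(6 - A - N) = 48 - 8*A - 8*N)
P(-6, -7)*b(-7) = (48 - 8*(-6) - 8*(-7))*(9 - 7)**2 = (48 + 48 + 56)*2**2 = 152*4 = 608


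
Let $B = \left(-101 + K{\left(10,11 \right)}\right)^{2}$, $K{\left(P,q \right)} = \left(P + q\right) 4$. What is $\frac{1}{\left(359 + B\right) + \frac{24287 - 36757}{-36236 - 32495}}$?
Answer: $\frac{68731}{44550158} \approx 0.0015428$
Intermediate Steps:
$K{\left(P,q \right)} = 4 P + 4 q$
$B = 289$ ($B = \left(-101 + \left(4 \cdot 10 + 4 \cdot 11\right)\right)^{2} = \left(-101 + \left(40 + 44\right)\right)^{2} = \left(-101 + 84\right)^{2} = \left(-17\right)^{2} = 289$)
$\frac{1}{\left(359 + B\right) + \frac{24287 - 36757}{-36236 - 32495}} = \frac{1}{\left(359 + 289\right) + \frac{24287 - 36757}{-36236 - 32495}} = \frac{1}{648 - \frac{12470}{-68731}} = \frac{1}{648 - - \frac{12470}{68731}} = \frac{1}{648 + \frac{12470}{68731}} = \frac{1}{\frac{44550158}{68731}} = \frac{68731}{44550158}$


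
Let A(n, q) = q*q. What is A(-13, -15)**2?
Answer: 50625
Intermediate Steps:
A(n, q) = q**2
A(-13, -15)**2 = ((-15)**2)**2 = 225**2 = 50625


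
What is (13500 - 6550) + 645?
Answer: 7595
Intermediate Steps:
(13500 - 6550) + 645 = 6950 + 645 = 7595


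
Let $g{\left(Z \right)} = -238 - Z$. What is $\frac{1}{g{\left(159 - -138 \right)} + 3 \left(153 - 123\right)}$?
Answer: $- \frac{1}{445} \approx -0.0022472$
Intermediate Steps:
$\frac{1}{g{\left(159 - -138 \right)} + 3 \left(153 - 123\right)} = \frac{1}{\left(-238 - \left(159 - -138\right)\right) + 3 \left(153 - 123\right)} = \frac{1}{\left(-238 - \left(159 + 138\right)\right) + 3 \cdot 30} = \frac{1}{\left(-238 - 297\right) + 90} = \frac{1}{-535 + 90} = \frac{1}{-445} = - \frac{1}{445}$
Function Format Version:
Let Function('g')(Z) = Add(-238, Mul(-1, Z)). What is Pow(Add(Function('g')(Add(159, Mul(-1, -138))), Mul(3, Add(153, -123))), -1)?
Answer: Rational(-1, 445) ≈ -0.0022472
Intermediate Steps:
Pow(Add(Function('g')(Add(159, Mul(-1, -138))), Mul(3, Add(153, -123))), -1) = Pow(Add(Add(-238, Mul(-1, Add(159, Mul(-1, -138)))), Mul(3, Add(153, -123))), -1) = Pow(Add(Add(-238, Mul(-1, Add(159, 138))), Mul(3, 30)), -1) = Pow(Add(Add(-238, Mul(-1, 297)), 90), -1) = Pow(Add(Add(-238, -297), 90), -1) = Pow(Add(-535, 90), -1) = Pow(-445, -1) = Rational(-1, 445)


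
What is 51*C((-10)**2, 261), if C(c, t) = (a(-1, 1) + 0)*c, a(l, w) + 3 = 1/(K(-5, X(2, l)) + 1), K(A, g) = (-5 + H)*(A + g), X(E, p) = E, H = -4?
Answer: -105825/7 ≈ -15118.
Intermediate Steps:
K(A, g) = -9*A - 9*g (K(A, g) = (-5 - 4)*(A + g) = -9*(A + g) = -9*A - 9*g)
a(l, w) = -83/28 (a(l, w) = -3 + 1/((-9*(-5) - 9*2) + 1) = -3 + 1/((45 - 18) + 1) = -3 + 1/(27 + 1) = -3 + 1/28 = -83/28)
C(c, t) = -83*c/28 (C(c, t) = (-83/28 + 0)*c = -83*c/28)
51*C((-10)**2, 261) = 51*(-83/28*(-10)**2) = 51*(-83/28*100) = 51*(-2075/7) = -105825/7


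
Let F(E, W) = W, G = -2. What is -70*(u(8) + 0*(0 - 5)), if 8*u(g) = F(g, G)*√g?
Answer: 35*√2 ≈ 49.497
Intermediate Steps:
u(g) = -√g/4 (u(g) = (-2*√g)/8 = -√g/4)
-70*(u(8) + 0*(0 - 5)) = -70*(-√2/2 + 0*(0 - 5)) = -70*(-√2/2 + 0*(-5)) = -70*(-√2/2 + 0) = -(-35)*√2 = 35*√2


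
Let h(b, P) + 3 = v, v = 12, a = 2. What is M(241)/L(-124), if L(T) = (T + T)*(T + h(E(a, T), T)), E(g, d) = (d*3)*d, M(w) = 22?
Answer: 11/14260 ≈ 0.00077139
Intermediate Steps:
E(g, d) = 3*d² (E(g, d) = (3*d)*d = 3*d²)
h(b, P) = 9 (h(b, P) = -3 + 12 = 9)
L(T) = 2*T*(9 + T) (L(T) = (T + T)*(T + 9) = (2*T)*(9 + T) = 2*T*(9 + T))
M(241)/L(-124) = 22/((2*(-124)*(9 - 124))) = 22/((2*(-124)*(-115))) = 22/28520 = 22*(1/28520) = 11/14260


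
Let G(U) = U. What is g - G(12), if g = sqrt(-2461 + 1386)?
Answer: -12 + 5*I*sqrt(43) ≈ -12.0 + 32.787*I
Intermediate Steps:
g = 5*I*sqrt(43) (g = sqrt(-1075) = 5*I*sqrt(43) ≈ 32.787*I)
g - G(12) = 5*I*sqrt(43) - 1*12 = 5*I*sqrt(43) - 12 = -12 + 5*I*sqrt(43)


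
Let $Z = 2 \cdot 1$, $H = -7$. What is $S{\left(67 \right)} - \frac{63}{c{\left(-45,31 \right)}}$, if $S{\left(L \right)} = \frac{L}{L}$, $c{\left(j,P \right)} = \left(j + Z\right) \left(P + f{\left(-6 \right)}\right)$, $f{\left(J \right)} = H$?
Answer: $\frac{365}{344} \approx 1.061$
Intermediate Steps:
$f{\left(J \right)} = -7$
$Z = 2$
$c{\left(j,P \right)} = \left(-7 + P\right) \left(2 + j\right)$ ($c{\left(j,P \right)} = \left(j + 2\right) \left(P - 7\right) = \left(2 + j\right) \left(-7 + P\right) = \left(-7 + P\right) \left(2 + j\right)$)
$S{\left(L \right)} = 1$
$S{\left(67 \right)} - \frac{63}{c{\left(-45,31 \right)}} = 1 - \frac{63}{-14 - -315 + 2 \cdot 31 + 31 \left(-45\right)} = 1 - \frac{63}{-14 + 315 + 62 - 1395} = 1 - \frac{63}{-1032} = 1 - - \frac{21}{344} = 1 + \frac{21}{344} = \frac{365}{344}$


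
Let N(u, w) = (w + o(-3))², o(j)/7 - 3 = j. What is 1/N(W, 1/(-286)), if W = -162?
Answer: 81796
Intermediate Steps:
o(j) = 21 + 7*j
N(u, w) = w² (N(u, w) = (w + (21 + 7*(-3)))² = (w + (21 - 21))² = (w + 0)² = w²)
1/N(W, 1/(-286)) = 1/((1/(-286))²) = 1/((-1/286)²) = 1/(1/81796) = 81796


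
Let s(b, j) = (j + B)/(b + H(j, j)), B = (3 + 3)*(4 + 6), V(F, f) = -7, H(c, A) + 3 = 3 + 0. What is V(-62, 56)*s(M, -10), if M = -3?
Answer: 350/3 ≈ 116.67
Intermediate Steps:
H(c, A) = 0 (H(c, A) = -3 + (3 + 0) = -3 + 3 = 0)
B = 60 (B = 6*10 = 60)
s(b, j) = (60 + j)/b (s(b, j) = (j + 60)/(b + 0) = (60 + j)/b)
V(-62, 56)*s(M, -10) = -7*(60 - 10)/(-3) = -(-7)*50/3 = -7*(-50/3) = 350/3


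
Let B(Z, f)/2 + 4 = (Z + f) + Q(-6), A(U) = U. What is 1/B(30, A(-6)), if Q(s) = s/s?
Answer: 1/42 ≈ 0.023810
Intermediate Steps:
Q(s) = 1
B(Z, f) = -6 + 2*Z + 2*f (B(Z, f) = -8 + 2*((Z + f) + 1) = -8 + 2*(1 + Z + f) = -8 + (2 + 2*Z + 2*f) = -6 + 2*Z + 2*f)
1/B(30, A(-6)) = 1/(-6 + 2*30 + 2*(-6)) = 1/(-6 + 60 - 12) = 1/42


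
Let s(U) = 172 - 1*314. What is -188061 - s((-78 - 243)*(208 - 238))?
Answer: -187919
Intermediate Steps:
s(U) = -142 (s(U) = 172 - 314 = -142)
-188061 - s((-78 - 243)*(208 - 238)) = -188061 - 1*(-142) = -188061 + 142 = -187919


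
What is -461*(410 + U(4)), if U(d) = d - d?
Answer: -189010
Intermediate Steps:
U(d) = 0
-461*(410 + U(4)) = -461*(410 + 0) = -461*410 = -189010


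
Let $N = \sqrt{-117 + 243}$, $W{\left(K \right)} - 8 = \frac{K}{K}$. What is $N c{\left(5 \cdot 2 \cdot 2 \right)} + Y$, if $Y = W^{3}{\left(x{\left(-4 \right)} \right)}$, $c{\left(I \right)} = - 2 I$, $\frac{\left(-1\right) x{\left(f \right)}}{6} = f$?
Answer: $729 - 120 \sqrt{14} \approx 280.0$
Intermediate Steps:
$x{\left(f \right)} = - 6 f$
$W{\left(K \right)} = 9$ ($W{\left(K \right)} = 8 + \frac{K}{K} = 8 + 1 = 9$)
$N = 3 \sqrt{14}$ ($N = \sqrt{126} = 3 \sqrt{14} \approx 11.225$)
$Y = 729$ ($Y = 9^{3} = 729$)
$N c{\left(5 \cdot 2 \cdot 2 \right)} + Y = 3 \sqrt{14} \left(- 2 \cdot 5 \cdot 2 \cdot 2\right) + 729 = 3 \sqrt{14} \left(- 2 \cdot 10 \cdot 2\right) + 729 = 3 \sqrt{14} \left(\left(-2\right) 20\right) + 729 = 3 \sqrt{14} \left(-40\right) + 729 = - 120 \sqrt{14} + 729 = 729 - 120 \sqrt{14}$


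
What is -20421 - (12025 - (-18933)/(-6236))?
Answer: -202314323/6236 ≈ -32443.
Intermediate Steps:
-20421 - (12025 - (-18933)/(-6236)) = -20421 - (12025 - (-18933)*(-1)/6236) = -20421 - (12025 - 1*18933/6236) = -20421 - (12025 - 18933/6236) = -20421 - 1*74968967/6236 = -20421 - 74968967/6236 = -202314323/6236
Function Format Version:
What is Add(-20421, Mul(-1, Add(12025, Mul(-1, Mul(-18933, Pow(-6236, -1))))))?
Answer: Rational(-202314323, 6236) ≈ -32443.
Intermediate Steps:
Add(-20421, Mul(-1, Add(12025, Mul(-1, Mul(-18933, Pow(-6236, -1)))))) = Add(-20421, Mul(-1, Add(12025, Mul(-1, Mul(-18933, Rational(-1, 6236)))))) = Add(-20421, Mul(-1, Add(12025, Mul(-1, Rational(18933, 6236))))) = Add(-20421, Mul(-1, Add(12025, Rational(-18933, 6236)))) = Add(-20421, Mul(-1, Rational(74968967, 6236))) = Add(-20421, Rational(-74968967, 6236)) = Rational(-202314323, 6236)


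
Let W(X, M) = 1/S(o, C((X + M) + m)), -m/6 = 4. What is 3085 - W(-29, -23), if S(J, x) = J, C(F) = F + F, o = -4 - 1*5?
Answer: 27766/9 ≈ 3085.1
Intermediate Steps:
m = -24 (m = -6*4 = -24)
o = -9 (o = -4 - 5 = -9)
C(F) = 2*F
W(X, M) = -⅑ (W(X, M) = 1/(-9) = -⅑)
3085 - W(-29, -23) = 3085 - 1*(-⅑) = 3085 + ⅑ = 27766/9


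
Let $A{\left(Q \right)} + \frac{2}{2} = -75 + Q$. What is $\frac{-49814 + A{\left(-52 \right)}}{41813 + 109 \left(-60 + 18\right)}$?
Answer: $- \frac{49942}{37235} \approx -1.3413$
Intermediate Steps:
$A{\left(Q \right)} = -76 + Q$ ($A{\left(Q \right)} = -1 + \left(-75 + Q\right) = -76 + Q$)
$\frac{-49814 + A{\left(-52 \right)}}{41813 + 109 \left(-60 + 18\right)} = \frac{-49814 - 128}{41813 + 109 \left(-60 + 18\right)} = \frac{-49814 - 128}{41813 + 109 \left(-42\right)} = - \frac{49942}{41813 - 4578} = - \frac{49942}{37235}$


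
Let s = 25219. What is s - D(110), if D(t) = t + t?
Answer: 24999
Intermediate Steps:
D(t) = 2*t
s - D(110) = 25219 - 2*110 = 25219 - 1*220 = 25219 - 220 = 24999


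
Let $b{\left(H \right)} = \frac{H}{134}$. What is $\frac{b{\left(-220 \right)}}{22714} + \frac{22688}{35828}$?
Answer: $\frac{4315439933}{6815551483} \approx 0.63318$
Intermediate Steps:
$b{\left(H \right)} = \frac{H}{134}$ ($b{\left(H \right)} = H \frac{1}{134} = \frac{H}{134}$)
$\frac{b{\left(-220 \right)}}{22714} + \frac{22688}{35828} = \frac{\frac{1}{134} \left(-220\right)}{22714} + \frac{22688}{35828} = \left(- \frac{110}{67}\right) \frac{1}{22714} + 22688 \cdot \frac{1}{35828} = - \frac{55}{760919} + \frac{5672}{8957} = \frac{4315439933}{6815551483}$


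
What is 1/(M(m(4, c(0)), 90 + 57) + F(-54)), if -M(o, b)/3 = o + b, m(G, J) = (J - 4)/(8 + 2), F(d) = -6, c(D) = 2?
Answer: -5/2232 ≈ -0.0022401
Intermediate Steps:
m(G, J) = -2/5 + J/10 (m(G, J) = (-4 + J)/10 = (-4 + J)*(1/10) = -2/5 + J/10)
M(o, b) = -3*b - 3*o (M(o, b) = -3*(o + b) = -3*(b + o) = -3*b - 3*o)
1/(M(m(4, c(0)), 90 + 57) + F(-54)) = 1/((-3*(90 + 57) - 3*(-2/5 + (1/10)*2)) - 6) = 1/((-3*147 - 3*(-2/5 + 1/5)) - 6) = 1/((-441 - 3*(-1/5)) - 6) = 1/((-441 + 3/5) - 6) = 1/(-2202/5 - 6) = 1/(-2232/5) = -5/2232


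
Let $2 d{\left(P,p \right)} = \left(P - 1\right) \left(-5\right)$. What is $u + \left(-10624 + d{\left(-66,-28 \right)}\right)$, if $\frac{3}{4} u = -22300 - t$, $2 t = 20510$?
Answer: $- \frac{323179}{6} \approx -53863.0$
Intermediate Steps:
$t = 10255$ ($t = \frac{1}{2} \cdot 20510 = 10255$)
$d{\left(P,p \right)} = \frac{5}{2} - \frac{5 P}{2}$ ($d{\left(P,p \right)} = \frac{\left(P - 1\right) \left(-5\right)}{2} = \frac{\left(-1 + P\right) \left(-5\right)}{2} = \frac{5 - 5 P}{2} = \frac{5}{2} - \frac{5 P}{2}$)
$u = - \frac{130220}{3}$ ($u = \frac{4 \left(-22300 - 10255\right)}{3} = \frac{4}{3} \left(-32555\right) = - \frac{130220}{3} \approx -43407.0$)
$u + \left(-10624 + d{\left(-66,-28 \right)}\right) = - \frac{130220}{3} + \left(-10624 + \left(\frac{5}{2} - -165\right)\right) = - \frac{130220}{3} + \left(-10624 + \left(\frac{5}{2} + 165\right)\right) = - \frac{130220}{3} + \left(-10624 + \frac{335}{2}\right) = - \frac{130220}{3} - \frac{20913}{2} = - \frac{323179}{6}$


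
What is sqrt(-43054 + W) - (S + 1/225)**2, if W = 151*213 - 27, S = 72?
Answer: -262472401/50625 + I*sqrt(10918) ≈ -5184.6 + 104.49*I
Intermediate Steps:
W = 32136 (W = 32163 - 27 = 32136)
sqrt(-43054 + W) - (S + 1/225)**2 = sqrt(-43054 + 32136) - (72 + 1/225)**2 = sqrt(-10918) - (72 + 1/225)**2 = I*sqrt(10918) - (16201/225)**2 = I*sqrt(10918) - 1*262472401/50625 = I*sqrt(10918) - 262472401/50625 = -262472401/50625 + I*sqrt(10918)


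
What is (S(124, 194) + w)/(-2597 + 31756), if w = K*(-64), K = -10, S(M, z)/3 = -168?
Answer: 136/29159 ≈ 0.0046641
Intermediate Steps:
S(M, z) = -504 (S(M, z) = 3*(-168) = -504)
w = 640 (w = -10*(-64) = 640)
(S(124, 194) + w)/(-2597 + 31756) = (-504 + 640)/(-2597 + 31756) = 136/29159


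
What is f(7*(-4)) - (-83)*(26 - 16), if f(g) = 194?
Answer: 1024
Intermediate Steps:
f(7*(-4)) - (-83)*(26 - 16) = 194 - (-83)*(26 - 16) = 194 - (-83)*10 = 194 - 1*(-830) = 194 + 830 = 1024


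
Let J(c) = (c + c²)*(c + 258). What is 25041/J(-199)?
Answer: 8347/774906 ≈ 0.010772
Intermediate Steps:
J(c) = (258 + c)*(c + c²) (J(c) = (c + c²)*(258 + c) = (258 + c)*(c + c²))
25041/J(-199) = 25041/((-199*(258 + (-199)² + 259*(-199)))) = 25041/((-199*(258 + 39601 - 51541))) = 25041/((-199*(-11682))) = 25041/2324718 = 25041*(1/2324718) = 8347/774906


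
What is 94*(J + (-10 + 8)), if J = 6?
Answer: 376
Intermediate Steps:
94*(J + (-10 + 8)) = 94*(6 + (-10 + 8)) = 94*(6 - 2) = 94*4 = 376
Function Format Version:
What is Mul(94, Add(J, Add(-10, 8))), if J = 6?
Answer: 376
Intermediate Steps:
Mul(94, Add(J, Add(-10, 8))) = Mul(94, Add(6, Add(-10, 8))) = Mul(94, Add(6, -2)) = Mul(94, 4) = 376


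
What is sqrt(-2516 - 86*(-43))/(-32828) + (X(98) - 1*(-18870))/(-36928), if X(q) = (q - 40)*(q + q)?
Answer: -15119/18464 - sqrt(1182)/32828 ≈ -0.81988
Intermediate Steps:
X(q) = 2*q*(-40 + q) (X(q) = (-40 + q)*(2*q) = 2*q*(-40 + q))
sqrt(-2516 - 86*(-43))/(-32828) + (X(98) - 1*(-18870))/(-36928) = sqrt(-2516 - 86*(-43))/(-32828) + (2*98*(-40 + 98) - 1*(-18870))/(-36928) = sqrt(-2516 + 3698)*(-1/32828) + (2*98*58 + 18870)*(-1/36928) = sqrt(1182)*(-1/32828) + (11368 + 18870)*(-1/36928) = -sqrt(1182)/32828 + 30238*(-1/36928) = -sqrt(1182)/32828 - 15119/18464 = -15119/18464 - sqrt(1182)/32828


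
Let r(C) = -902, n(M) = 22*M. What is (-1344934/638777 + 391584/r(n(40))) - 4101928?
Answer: -1181843659178874/288088427 ≈ -4.1024e+6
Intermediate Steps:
(-1344934/638777 + 391584/r(n(40))) - 4101928 = (-1344934/638777 + 391584/(-902)) - 4101928 = (-1344934*1/638777 + 391584*(-1/902)) - 4101928 = (-1344934/638777 - 195792/451) - 4101928 = -125673991618/288088427 - 4101928 = -1181843659178874/288088427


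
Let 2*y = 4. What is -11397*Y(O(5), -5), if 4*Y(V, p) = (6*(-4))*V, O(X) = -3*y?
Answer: -410292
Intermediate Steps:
y = 2 (y = (½)*4 = 2)
O(X) = -6 (O(X) = -3*2 = -6)
Y(V, p) = -6*V (Y(V, p) = ((6*(-4))*V)/4 = (-24*V)/4 = -6*V)
-11397*Y(O(5), -5) = -(-68382)*(-6) = -11397*36 = -410292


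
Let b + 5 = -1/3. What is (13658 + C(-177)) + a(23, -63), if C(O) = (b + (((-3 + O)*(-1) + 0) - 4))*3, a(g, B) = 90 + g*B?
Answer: 12811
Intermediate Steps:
b = -16/3 (b = -5 - 1/3 = -16/3 ≈ -5.3333)
a(g, B) = 90 + B*g
C(O) = -19 - 3*O (C(O) = (-16/3 + (((-3 + O)*(-1) + 0) - 4))*3 = (-16/3 + (((3 - O) + 0) - 4))*3 = (-16/3 + ((3 - O) - 4))*3 = (-16/3 + (-1 - O))*3 = (-19/3 - O)*3 = -19 - 3*O)
(13658 + C(-177)) + a(23, -63) = (13658 + (-19 - 3*(-177))) + (90 - 63*23) = (13658 + (-19 + 531)) + (90 - 1449) = (13658 + 512) - 1359 = 14170 - 1359 = 12811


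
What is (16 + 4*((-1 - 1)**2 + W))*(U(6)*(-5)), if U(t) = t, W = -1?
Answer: -840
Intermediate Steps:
(16 + 4*((-1 - 1)**2 + W))*(U(6)*(-5)) = (16 + 4*((-1 - 1)**2 - 1))*(6*(-5)) = (16 + 4*((-2)**2 - 1))*(-30) = (16 + 4*(4 - 1))*(-30) = (16 + 4*3)*(-30) = (16 + 12)*(-30) = 28*(-30) = -840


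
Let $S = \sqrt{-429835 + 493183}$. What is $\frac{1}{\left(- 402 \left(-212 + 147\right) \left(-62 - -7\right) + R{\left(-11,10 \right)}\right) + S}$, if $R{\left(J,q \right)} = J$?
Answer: $- \frac{1437161}{2065431676573} - \frac{2 \sqrt{15837}}{2065431676573} \approx -6.9594 \cdot 10^{-7}$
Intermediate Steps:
$S = 2 \sqrt{15837}$ ($S = \sqrt{63348} = 2 \sqrt{15837} \approx 251.69$)
$\frac{1}{\left(- 402 \left(-212 + 147\right) \left(-62 - -7\right) + R{\left(-11,10 \right)}\right) + S} = \frac{1}{\left(- 402 \left(-212 + 147\right) \left(-62 - -7\right) - 11\right) + 2 \sqrt{15837}} = \frac{1}{\left(- 402 \left(- 65 \left(-62 + \left(-48 + 55\right)\right)\right) - 11\right) + 2 \sqrt{15837}} = \frac{1}{\left(- 402 \left(- 65 \left(-62 + 7\right)\right) - 11\right) + 2 \sqrt{15837}} = \frac{1}{\left(- 402 \left(\left(-65\right) \left(-55\right)\right) - 11\right) + 2 \sqrt{15837}} = \frac{1}{\left(\left(-402\right) 3575 - 11\right) + 2 \sqrt{15837}} = \frac{1}{\left(-1437150 - 11\right) + 2 \sqrt{15837}} = \frac{1}{-1437161 + 2 \sqrt{15837}}$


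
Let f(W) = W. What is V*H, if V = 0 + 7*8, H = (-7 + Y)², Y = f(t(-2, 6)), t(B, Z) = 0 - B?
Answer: 1400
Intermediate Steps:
t(B, Z) = -B
Y = 2 (Y = -1*(-2) = 2)
H = 25 (H = (-7 + 2)² = (-5)² = 25)
V = 56 (V = 0 + 56 = 56)
V*H = 56*25 = 1400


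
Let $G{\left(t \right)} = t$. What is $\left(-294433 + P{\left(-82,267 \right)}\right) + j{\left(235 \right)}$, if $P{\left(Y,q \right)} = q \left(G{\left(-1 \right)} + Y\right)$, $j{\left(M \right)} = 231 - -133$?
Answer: $-316230$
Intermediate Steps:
$j{\left(M \right)} = 364$ ($j{\left(M \right)} = 231 + 133 = 364$)
$P{\left(Y,q \right)} = q \left(-1 + Y\right)$
$\left(-294433 + P{\left(-82,267 \right)}\right) + j{\left(235 \right)} = \left(-294433 + 267 \left(-1 - 82\right)\right) + 364 = \left(-294433 + 267 \left(-83\right)\right) + 364 = \left(-294433 - 22161\right) + 364 = -316594 + 364 = -316230$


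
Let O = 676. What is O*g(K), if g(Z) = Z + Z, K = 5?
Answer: 6760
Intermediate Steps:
g(Z) = 2*Z
O*g(K) = 676*(2*5) = 676*10 = 6760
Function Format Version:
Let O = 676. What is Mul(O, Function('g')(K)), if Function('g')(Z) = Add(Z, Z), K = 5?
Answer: 6760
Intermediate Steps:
Function('g')(Z) = Mul(2, Z)
Mul(O, Function('g')(K)) = Mul(676, Mul(2, 5)) = Mul(676, 10) = 6760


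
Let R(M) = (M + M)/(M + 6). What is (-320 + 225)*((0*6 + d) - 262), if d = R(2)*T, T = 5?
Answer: 49305/2 ≈ 24653.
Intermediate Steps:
R(M) = 2*M/(6 + M) (R(M) = (2*M)/(6 + M) = 2*M/(6 + M))
d = 5/2 (d = (2*2/(6 + 2))*5 = (2*2/8)*5 = (2*2*(⅛))*5 = (½)*5 = 5/2 ≈ 2.5000)
(-320 + 225)*((0*6 + d) - 262) = (-320 + 225)*((0*6 + 5/2) - 262) = -95*((0 + 5/2) - 262) = -95*(5/2 - 262) = -95*(-519/2) = 49305/2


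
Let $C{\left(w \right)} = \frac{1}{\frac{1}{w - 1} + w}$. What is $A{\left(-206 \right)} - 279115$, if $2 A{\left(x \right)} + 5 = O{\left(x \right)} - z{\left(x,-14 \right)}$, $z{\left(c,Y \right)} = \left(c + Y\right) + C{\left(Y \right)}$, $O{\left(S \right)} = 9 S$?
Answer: $- \frac{59066172}{211} \approx -2.7993 \cdot 10^{5}$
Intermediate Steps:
$C{\left(w \right)} = \frac{1}{w + \frac{1}{-1 + w}}$ ($C{\left(w \right)} = \frac{1}{\frac{1}{-1 + w} + w} = \frac{1}{w + \frac{1}{-1 + w}}$)
$z{\left(c,Y \right)} = Y + c + \frac{-1 + Y}{1 + Y^{2} - Y}$ ($z{\left(c,Y \right)} = \left(c + Y\right) + \frac{-1 + Y}{1 + Y^{2} - Y} = \left(Y + c\right) + \frac{-1 + Y}{1 + Y^{2} - Y} = Y + c + \frac{-1 + Y}{1 + Y^{2} - Y}$)
$A{\left(x \right)} = \frac{957}{211} + 4 x$ ($A{\left(x \right)} = - \frac{5}{2} + \frac{9 x - \frac{-1 - 14 + \left(-14 + x\right) \left(1 + \left(-14\right)^{2} - -14\right)}{1 + \left(-14\right)^{2} - -14}}{2} = - \frac{5}{2} + \frac{9 x - \frac{-1 - 14 + \left(-14 + x\right) \left(1 + 196 + 14\right)}{1 + 196 + 14}}{2} = - \frac{5}{2} + \frac{9 x - \frac{-1 - 14 + \left(-14 + x\right) 211}{211}}{2} = - \frac{5}{2} + \frac{9 x - \frac{-1 - 14 + \left(-2954 + 211 x\right)}{211}}{2} = - \frac{5}{2} + \frac{9 x - \frac{-2969 + 211 x}{211}}{2} = - \frac{5}{2} + \frac{9 x - \left(- \frac{2969}{211} + x\right)}{2} = - \frac{5}{2} + \frac{\frac{2969}{211} + 8 x}{2} = - \frac{5}{2} + \left(\frac{2969}{422} + 4 x\right) = \frac{957}{211} + 4 x$)
$A{\left(-206 \right)} - 279115 = \left(\frac{957}{211} + 4 \left(-206\right)\right) - 279115 = \left(\frac{957}{211} - 824\right) - 279115 = - \frac{172907}{211} - 279115 = - \frac{59066172}{211}$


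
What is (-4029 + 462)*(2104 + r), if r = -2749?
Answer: 2300715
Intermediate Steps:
(-4029 + 462)*(2104 + r) = (-4029 + 462)*(2104 - 2749) = -3567*(-645) = 2300715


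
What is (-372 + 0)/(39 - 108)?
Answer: 124/23 ≈ 5.3913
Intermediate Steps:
(-372 + 0)/(39 - 108) = -372/(-69) = -372*(-1/69) = 124/23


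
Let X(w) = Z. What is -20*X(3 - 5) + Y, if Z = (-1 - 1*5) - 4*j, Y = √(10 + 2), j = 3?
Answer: 360 + 2*√3 ≈ 363.46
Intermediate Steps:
Y = 2*√3 (Y = √12 = 2*√3 ≈ 3.4641)
Z = -18 (Z = (-1 - 1*5) - 4*3 = (-1 - 5) - 12 = -6 - 12 = -18)
X(w) = -18
-20*X(3 - 5) + Y = -20*(-18) + 2*√3 = 360 + 2*√3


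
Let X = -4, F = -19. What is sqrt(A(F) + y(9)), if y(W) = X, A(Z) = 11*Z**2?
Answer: sqrt(3967) ≈ 62.984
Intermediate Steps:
y(W) = -4
sqrt(A(F) + y(9)) = sqrt(11*(-19)**2 - 4) = sqrt(11*361 - 4) = sqrt(3971 - 4) = sqrt(3967)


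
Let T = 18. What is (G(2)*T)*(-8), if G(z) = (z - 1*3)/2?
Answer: 72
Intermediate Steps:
G(z) = -3/2 + z/2 (G(z) = (z - 3)*(½) = (-3 + z)*(½) = -3/2 + z/2)
(G(2)*T)*(-8) = ((-3/2 + (½)*2)*18)*(-8) = ((-3/2 + 1)*18)*(-8) = -½*18*(-8) = -9*(-8) = 72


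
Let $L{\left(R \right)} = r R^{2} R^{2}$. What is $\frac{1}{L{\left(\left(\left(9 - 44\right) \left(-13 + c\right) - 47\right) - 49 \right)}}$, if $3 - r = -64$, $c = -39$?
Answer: $\frac{1}{591866621723392} \approx 1.6896 \cdot 10^{-15}$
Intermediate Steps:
$r = 67$ ($r = 3 - -64 = 3 + 64 = 67$)
$L{\left(R \right)} = 67 R^{4}$ ($L{\left(R \right)} = 67 R^{2} R^{2} = 67 R^{4}$)
$\frac{1}{L{\left(\left(\left(9 - 44\right) \left(-13 + c\right) - 47\right) - 49 \right)}} = \frac{1}{67 \left(\left(\left(9 - 44\right) \left(-13 - 39\right) - 47\right) - 49\right)^{4}} = \frac{1}{67 \left(\left(\left(-35\right) \left(-52\right) - 47\right) - 49\right)^{4}} = \frac{1}{67 \left(\left(1820 - 47\right) - 49\right)^{4}} = \frac{1}{67 \left(1773 - 49\right)^{4}} = \frac{1}{67 \cdot 1724^{4}} = \frac{1}{67 \cdot 8833830174976} = \frac{1}{591866621723392}$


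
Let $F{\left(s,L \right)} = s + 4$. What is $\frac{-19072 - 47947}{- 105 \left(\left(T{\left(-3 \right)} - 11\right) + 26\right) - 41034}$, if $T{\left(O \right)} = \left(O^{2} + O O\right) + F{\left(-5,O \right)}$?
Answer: $\frac{67019}{44394} \approx 1.5096$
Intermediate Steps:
$F{\left(s,L \right)} = 4 + s$
$T{\left(O \right)} = -1 + 2 O^{2}$ ($T{\left(O \right)} = \left(O^{2} + O O\right) + \left(4 - 5\right) = \left(O^{2} + O^{2}\right) - 1 = 2 O^{2} - 1 = -1 + 2 O^{2}$)
$\frac{-19072 - 47947}{- 105 \left(\left(T{\left(-3 \right)} - 11\right) + 26\right) - 41034} = \frac{-19072 - 47947}{- 105 \left(\left(\left(-1 + 2 \left(-3\right)^{2}\right) - 11\right) + 26\right) - 41034} = - \frac{67019}{- 105 \left(\left(\left(-1 + 2 \cdot 9\right) - 11\right) + 26\right) - 41034} = - \frac{67019}{- 105 \left(\left(\left(-1 + 18\right) - 11\right) + 26\right) - 41034} = - \frac{67019}{- 105 \left(\left(17 - 11\right) + 26\right) - 41034} = - \frac{67019}{- 105 \left(6 + 26\right) - 41034} = - \frac{67019}{\left(-105\right) 32 - 41034} = - \frac{67019}{-3360 - 41034} = - \frac{67019}{-44394} = \left(-67019\right) \left(- \frac{1}{44394}\right) = \frac{67019}{44394}$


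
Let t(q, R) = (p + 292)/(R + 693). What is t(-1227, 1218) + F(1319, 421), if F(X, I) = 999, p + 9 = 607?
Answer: 1909979/1911 ≈ 999.47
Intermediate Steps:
p = 598 (p = -9 + 607 = 598)
t(q, R) = 890/(693 + R) (t(q, R) = (598 + 292)/(R + 693) = 890/(693 + R))
t(-1227, 1218) + F(1319, 421) = 890/(693 + 1218) + 999 = 890/1911 + 999 = 1909979/1911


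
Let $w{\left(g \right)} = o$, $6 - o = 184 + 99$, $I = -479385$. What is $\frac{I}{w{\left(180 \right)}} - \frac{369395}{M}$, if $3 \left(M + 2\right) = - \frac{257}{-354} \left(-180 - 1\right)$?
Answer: $\frac{131984170515}{13473557} \approx 9795.8$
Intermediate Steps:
$o = -277$ ($o = 6 - \left(184 + 99\right) = 6 - 283 = -277$)
$M = - \frac{48641}{1062}$ ($M = -2 + \frac{- \frac{257}{-354} \left(-180 - 1\right)}{3} = -2 + \frac{\left(-257\right) \left(- \frac{1}{354}\right) \left(-181\right)}{3} = -2 + \frac{\frac{257}{354} \left(-181\right)}{3} = -2 + \frac{1}{3} \left(- \frac{46517}{354}\right) = -2 - \frac{46517}{1062} = - \frac{48641}{1062} \approx -45.801$)
$w{\left(g \right)} = -277$
$\frac{I}{w{\left(180 \right)}} - \frac{369395}{M} = - \frac{479385}{-277} - \frac{369395}{- \frac{48641}{1062}} = \left(-479385\right) \left(- \frac{1}{277}\right) - - \frac{392297490}{48641} = \frac{479385}{277} + \frac{392297490}{48641} = \frac{131984170515}{13473557}$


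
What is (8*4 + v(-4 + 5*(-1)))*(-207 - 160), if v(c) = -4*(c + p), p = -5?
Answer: -32296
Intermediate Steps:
v(c) = 20 - 4*c (v(c) = -4*(c - 5) = -4*(-5 + c) = 20 - 4*c)
(8*4 + v(-4 + 5*(-1)))*(-207 - 160) = (8*4 + (20 - 4*(-4 + 5*(-1))))*(-207 - 160) = (32 + (20 - 4*(-4 - 5)))*(-367) = (32 + (20 - 4*(-9)))*(-367) = (32 + (20 + 36))*(-367) = (32 + 56)*(-367) = 88*(-367) = -32296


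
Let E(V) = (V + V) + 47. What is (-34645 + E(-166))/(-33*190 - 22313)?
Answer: 34930/28583 ≈ 1.2221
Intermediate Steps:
E(V) = 47 + 2*V (E(V) = 2*V + 47 = 47 + 2*V)
(-34645 + E(-166))/(-33*190 - 22313) = (-34645 + (47 + 2*(-166)))/(-33*190 - 22313) = (-34645 + (47 - 332))/(-6270 - 22313) = (-34645 - 285)/(-28583) = -34930*(-1/28583) = 34930/28583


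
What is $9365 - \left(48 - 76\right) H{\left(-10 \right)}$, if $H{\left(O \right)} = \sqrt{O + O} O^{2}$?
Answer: $9365 + 5600 i \sqrt{5} \approx 9365.0 + 12522.0 i$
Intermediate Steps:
$H{\left(O \right)} = \sqrt{2} O^{\frac{5}{2}}$ ($H{\left(O \right)} = \sqrt{2 O} O^{2} = \sqrt{2} \sqrt{O} O^{2} = \sqrt{2} O^{\frac{5}{2}}$)
$9365 - \left(48 - 76\right) H{\left(-10 \right)} = 9365 - \left(48 - 76\right) \sqrt{2} \left(-10\right)^{\frac{5}{2}} = 9365 - - 28 \sqrt{2} \cdot 100 i \sqrt{10} = 9365 - - 28 \cdot 200 i \sqrt{5} = 9365 - - 5600 i \sqrt{5} = 9365 + 5600 i \sqrt{5}$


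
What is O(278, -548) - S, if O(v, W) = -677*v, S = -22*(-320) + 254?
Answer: -195500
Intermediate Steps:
S = 7294 (S = 7040 + 254 = 7294)
O(278, -548) - S = -677*278 - 1*7294 = -188206 - 7294 = -195500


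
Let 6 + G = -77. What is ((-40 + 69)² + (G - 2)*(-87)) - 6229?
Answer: 2007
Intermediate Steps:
G = -83 (G = -6 - 77 = -83)
((-40 + 69)² + (G - 2)*(-87)) - 6229 = ((-40 + 69)² + (-83 - 2)*(-87)) - 6229 = (29² - 85*(-87)) - 6229 = (841 + 7395) - 6229 = 8236 - 6229 = 2007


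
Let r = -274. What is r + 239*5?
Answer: 921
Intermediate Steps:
r + 239*5 = -274 + 239*5 = -274 + 1195 = 921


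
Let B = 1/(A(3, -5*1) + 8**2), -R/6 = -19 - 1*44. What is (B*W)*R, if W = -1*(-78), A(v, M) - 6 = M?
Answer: 2268/5 ≈ 453.60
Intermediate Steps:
A(v, M) = 6 + M
W = 78
R = 378 (R = -6*(-19 - 1*44) = -6*(-19 - 44) = -6*(-63) = 378)
B = 1/65 (B = 1/((6 - 5*1) + 8**2) = 1/((6 - 5) + 64) = 1/(1 + 64) = 1/65 ≈ 0.015385)
(B*W)*R = ((1/65)*78)*378 = (6/5)*378 = 2268/5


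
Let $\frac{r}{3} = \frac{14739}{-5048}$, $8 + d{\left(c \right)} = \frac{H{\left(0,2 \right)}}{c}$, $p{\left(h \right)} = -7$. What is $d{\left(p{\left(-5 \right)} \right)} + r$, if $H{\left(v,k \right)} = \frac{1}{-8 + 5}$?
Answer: $- \frac{1771573}{106008} \approx -16.712$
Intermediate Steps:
$H{\left(v,k \right)} = - \frac{1}{3}$ ($H{\left(v,k \right)} = \frac{1}{-3} = - \frac{1}{3}$)
$d{\left(c \right)} = -8 - \frac{1}{3 c}$
$r = - \frac{44217}{5048}$ ($r = 3 \frac{14739}{-5048} = 3 \cdot 14739 \left(- \frac{1}{5048}\right) = 3 \left(- \frac{14739}{5048}\right) = - \frac{44217}{5048} \approx -8.7593$)
$d{\left(p{\left(-5 \right)} \right)} + r = \left(-8 - \frac{1}{3 \left(-7\right)}\right) - \frac{44217}{5048} = \left(-8 - - \frac{1}{21}\right) - \frac{44217}{5048} = \left(-8 + \frac{1}{21}\right) - \frac{44217}{5048} = - \frac{167}{21} - \frac{44217}{5048} = - \frac{1771573}{106008}$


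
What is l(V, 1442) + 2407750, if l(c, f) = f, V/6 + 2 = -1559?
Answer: 2409192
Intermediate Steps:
V = -9366 (V = -12 + 6*(-1559) = -12 - 9354 = -9366)
l(V, 1442) + 2407750 = 1442 + 2407750 = 2409192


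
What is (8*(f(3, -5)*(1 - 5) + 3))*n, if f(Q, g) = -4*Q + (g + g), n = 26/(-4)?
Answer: -4732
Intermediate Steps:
n = -13/2 (n = 26*(-1/4) = -13/2 ≈ -6.5000)
f(Q, g) = -4*Q + 2*g
(8*(f(3, -5)*(1 - 5) + 3))*n = (8*((-4*3 + 2*(-5))*(1 - 5) + 3))*(-13/2) = (8*((-12 - 10)*(-4) + 3))*(-13/2) = (8*(-22*(-4) + 3))*(-13/2) = (8*(88 + 3))*(-13/2) = (8*91)*(-13/2) = 728*(-13/2) = -4732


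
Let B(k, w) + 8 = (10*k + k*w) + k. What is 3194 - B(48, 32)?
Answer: 1138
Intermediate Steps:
B(k, w) = -8 + 11*k + k*w (B(k, w) = -8 + ((10*k + k*w) + k) = -8 + (11*k + k*w) = -8 + 11*k + k*w)
3194 - B(48, 32) = 3194 - (-8 + 11*48 + 48*32) = 3194 - (-8 + 528 + 1536) = 3194 - 1*2056 = 3194 - 2056 = 1138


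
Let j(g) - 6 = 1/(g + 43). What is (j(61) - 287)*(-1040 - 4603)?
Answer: 164905389/104 ≈ 1.5856e+6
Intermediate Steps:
j(g) = 6 + 1/(43 + g) (j(g) = 6 + 1/(g + 43) = 6 + 1/(43 + g))
(j(61) - 287)*(-1040 - 4603) = ((259 + 6*61)/(43 + 61) - 287)*(-1040 - 4603) = ((259 + 366)/104 - 287)*(-5643) = ((1/104)*625 - 287)*(-5643) = (625/104 - 287)*(-5643) = -29223/104*(-5643) = 164905389/104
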